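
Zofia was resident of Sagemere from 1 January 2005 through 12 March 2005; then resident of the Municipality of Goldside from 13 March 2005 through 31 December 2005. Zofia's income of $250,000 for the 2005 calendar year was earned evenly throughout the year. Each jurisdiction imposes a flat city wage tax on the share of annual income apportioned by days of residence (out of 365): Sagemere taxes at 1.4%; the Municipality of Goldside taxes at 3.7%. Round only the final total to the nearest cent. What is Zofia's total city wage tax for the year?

Sagemere, 1 January – 12 March 2005: 71 days → $250,000 × 1.4% × 71/365 = $680.8219
The Municipality of Goldside, 13 March – 31 December 2005: 294 days → $250,000 × 3.7% × 294/365 = $7,450.6849
Total = $8,131.5068

$8,131.51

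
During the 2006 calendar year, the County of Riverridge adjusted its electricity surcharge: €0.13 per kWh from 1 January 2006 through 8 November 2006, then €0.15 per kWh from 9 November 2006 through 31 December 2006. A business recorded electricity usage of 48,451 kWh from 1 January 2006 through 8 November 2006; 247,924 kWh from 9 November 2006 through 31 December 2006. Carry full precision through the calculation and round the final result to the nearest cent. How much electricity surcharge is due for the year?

€43,487.23

1 January – 8 November 2006: 48,451 kWh at €0.13/kWh → €6,298.63
9 November – 31 December 2006: 247,924 kWh at €0.15/kWh → €37,188.60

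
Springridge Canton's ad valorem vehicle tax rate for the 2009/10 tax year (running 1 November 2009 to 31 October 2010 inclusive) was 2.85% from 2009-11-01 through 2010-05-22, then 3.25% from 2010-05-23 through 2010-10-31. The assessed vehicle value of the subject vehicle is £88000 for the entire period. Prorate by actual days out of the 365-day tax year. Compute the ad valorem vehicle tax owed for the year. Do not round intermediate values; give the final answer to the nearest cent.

2009-11-01 to 2010-05-22: 203 days at 2.85% → £88000 × 2.85% × 203/365 = £1394.8603
2010-05-23 to 2010-10-31: 162 days at 3.25% → £88000 × 3.25% × 162/365 = £1269.3699
Total = £2664.2301

£2664.23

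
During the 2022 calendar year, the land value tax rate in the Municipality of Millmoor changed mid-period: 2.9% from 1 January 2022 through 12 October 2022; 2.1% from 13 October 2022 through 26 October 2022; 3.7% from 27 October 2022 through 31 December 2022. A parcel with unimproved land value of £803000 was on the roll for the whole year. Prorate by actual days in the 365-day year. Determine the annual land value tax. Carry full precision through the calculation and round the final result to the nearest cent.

£24202.20

1 January – 12 October 2022: 285 days at 2.9% → £803000 × 2.9% × 285/365 = £18183.0000
13 October – 26 October 2022: 14 days at 2.1% → £803000 × 2.1% × 14/365 = £646.8000
27 October – 31 December 2022: 66 days at 3.7% → £803000 × 3.7% × 66/365 = £5372.4000
Total = £24202.2000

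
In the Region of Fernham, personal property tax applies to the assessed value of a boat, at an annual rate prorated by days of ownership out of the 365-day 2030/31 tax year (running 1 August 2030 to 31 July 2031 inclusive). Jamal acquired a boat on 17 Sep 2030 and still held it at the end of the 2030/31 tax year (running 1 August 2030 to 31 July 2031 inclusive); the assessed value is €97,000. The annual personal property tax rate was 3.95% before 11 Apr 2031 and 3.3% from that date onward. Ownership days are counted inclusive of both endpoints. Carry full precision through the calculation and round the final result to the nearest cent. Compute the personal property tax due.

€3,144.66

17 Sep 2030 – 10 Apr 2031: 206 days at 3.95% → €97,000 × 3.95% × 206/365 = €2,162.4356
11 Apr – 31 Jul 2031: 112 days at 3.3% → €97,000 × 3.3% × 112/365 = €982.2247
Total = €3,144.6603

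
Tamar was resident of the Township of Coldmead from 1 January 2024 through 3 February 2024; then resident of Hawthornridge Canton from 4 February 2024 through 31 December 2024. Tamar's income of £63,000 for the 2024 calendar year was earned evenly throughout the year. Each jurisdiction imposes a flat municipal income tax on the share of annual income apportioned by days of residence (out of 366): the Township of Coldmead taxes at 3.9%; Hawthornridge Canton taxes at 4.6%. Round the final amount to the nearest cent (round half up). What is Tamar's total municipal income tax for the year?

£2,857.03

The Township of Coldmead, 1 January – 3 February 2024: 34 days → £63,000 × 3.9% × 34/366 = £228.2459
Hawthornridge Canton, 4 February – 31 December 2024: 332 days → £63,000 × 4.6% × 332/366 = £2,628.7869
Total = £2,857.0328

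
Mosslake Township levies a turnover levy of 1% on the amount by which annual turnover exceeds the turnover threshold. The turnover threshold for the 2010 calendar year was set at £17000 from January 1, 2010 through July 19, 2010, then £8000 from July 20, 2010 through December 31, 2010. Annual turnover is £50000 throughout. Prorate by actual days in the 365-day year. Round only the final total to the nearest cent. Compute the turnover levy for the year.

£370.68

January 1 – July 19, 2010: 200 days, exemption £17000 → (£50000 − £17000) × 1% × 200/365 = £180.8219
July 20 – December 31, 2010: 165 days, exemption £8000 → (£50000 − £8000) × 1% × 165/365 = £189.8630
Total = £370.6849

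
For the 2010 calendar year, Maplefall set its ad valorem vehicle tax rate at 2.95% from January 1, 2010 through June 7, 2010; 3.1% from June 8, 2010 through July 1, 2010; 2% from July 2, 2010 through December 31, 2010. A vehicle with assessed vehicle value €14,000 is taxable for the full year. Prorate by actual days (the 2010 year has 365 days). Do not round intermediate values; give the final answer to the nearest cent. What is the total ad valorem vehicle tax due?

€347.70

January 1 – June 7, 2010: 158 days at 2.95% → €14,000 × 2.95% × 158/365 = €178.7781
June 8 – July 1, 2010: 24 days at 3.1% → €14,000 × 3.1% × 24/365 = €28.5370
July 2 – December 31, 2010: 183 days at 2% → €14,000 × 2% × 183/365 = €140.3836
Total = €347.6986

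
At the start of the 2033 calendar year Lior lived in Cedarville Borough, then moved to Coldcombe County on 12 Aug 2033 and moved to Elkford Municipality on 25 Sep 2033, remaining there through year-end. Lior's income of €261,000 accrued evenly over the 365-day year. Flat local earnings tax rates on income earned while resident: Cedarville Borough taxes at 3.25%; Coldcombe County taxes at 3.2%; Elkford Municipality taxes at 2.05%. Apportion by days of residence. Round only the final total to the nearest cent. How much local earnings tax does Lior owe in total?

€7,625.85

Cedarville Borough, 1 Jan – 11 Aug 2033: 223 days → €261,000 × 3.25% × 223/365 = €5,182.4589
Coldcombe County, 12 Aug – 24 Sep 2033: 44 days → €261,000 × 3.2% × 44/365 = €1,006.8164
Elkford Municipality, 25 Sep – 31 Dec 2033: 98 days → €261,000 × 2.05% × 98/365 = €1,436.5726
Total = €7,625.8479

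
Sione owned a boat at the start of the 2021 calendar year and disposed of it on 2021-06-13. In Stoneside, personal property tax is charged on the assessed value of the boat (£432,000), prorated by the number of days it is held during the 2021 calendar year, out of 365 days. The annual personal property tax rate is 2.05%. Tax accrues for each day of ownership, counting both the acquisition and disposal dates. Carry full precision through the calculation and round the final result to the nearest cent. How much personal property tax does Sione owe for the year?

£3,979.13

Days held (2021-01-01 to 2021-06-13): 164 out of 365
Tax = £432,000 × 2.05% × 164/365 = £3,979.1342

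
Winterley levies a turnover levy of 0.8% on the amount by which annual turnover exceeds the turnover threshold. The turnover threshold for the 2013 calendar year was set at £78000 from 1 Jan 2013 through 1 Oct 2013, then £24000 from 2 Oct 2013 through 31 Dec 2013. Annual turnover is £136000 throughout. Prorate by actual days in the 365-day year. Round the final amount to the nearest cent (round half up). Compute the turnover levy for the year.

£571.70

1 Jan – 1 Oct 2013: 274 days, exemption £78000 → (£136000 − £78000) × 0.8% × 274/365 = £348.3178
2 Oct – 31 Dec 2013: 91 days, exemption £24000 → (£136000 − £24000) × 0.8% × 91/365 = £223.3863
Total = £571.7041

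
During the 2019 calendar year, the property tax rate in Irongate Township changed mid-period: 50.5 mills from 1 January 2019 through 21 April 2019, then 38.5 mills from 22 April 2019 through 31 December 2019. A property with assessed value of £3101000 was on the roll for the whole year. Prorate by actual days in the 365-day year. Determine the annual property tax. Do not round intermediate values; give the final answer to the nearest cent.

£130705.03

1 January – 21 April 2019: 111 days at 50.5 mills → £3101000 × 5.05% × 111/365 = £47623.7137
22 April – 31 December 2019: 254 days at 38.5 mills → £3101000 × 3.85% × 254/365 = £83081.3123
Total = £130705.0260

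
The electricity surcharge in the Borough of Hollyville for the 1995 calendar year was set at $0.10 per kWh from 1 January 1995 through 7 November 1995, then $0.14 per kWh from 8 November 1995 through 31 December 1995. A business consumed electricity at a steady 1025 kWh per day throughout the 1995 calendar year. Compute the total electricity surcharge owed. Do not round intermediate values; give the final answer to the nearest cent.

1 January – 7 November 1995: 311 days × 1025 kWh/day = 318,775 kWh at $0.10/kWh → $31,877.50
8 November – 31 December 1995: 54 days × 1025 kWh/day = 55,350 kWh at $0.14/kWh → $7,749.00

$39,626.50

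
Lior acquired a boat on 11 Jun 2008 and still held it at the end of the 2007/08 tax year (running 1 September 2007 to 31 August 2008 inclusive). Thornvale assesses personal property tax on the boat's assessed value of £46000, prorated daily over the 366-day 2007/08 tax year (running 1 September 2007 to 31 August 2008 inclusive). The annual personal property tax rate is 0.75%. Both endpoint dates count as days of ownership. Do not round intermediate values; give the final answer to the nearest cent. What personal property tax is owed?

£77.30

Days held (11 Jun – 31 Aug 2008): 82 out of 366
Tax = £46000 × 0.75% × 82/366 = £77.2951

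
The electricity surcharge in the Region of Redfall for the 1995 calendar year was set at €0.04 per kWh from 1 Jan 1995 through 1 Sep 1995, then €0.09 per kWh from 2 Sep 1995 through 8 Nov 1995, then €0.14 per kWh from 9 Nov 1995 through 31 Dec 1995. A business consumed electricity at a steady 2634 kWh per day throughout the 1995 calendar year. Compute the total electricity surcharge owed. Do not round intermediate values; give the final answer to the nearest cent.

€61372.20

1 Jan – 1 Sep 1995: 244 days × 2634 kWh/day = 642,696 kWh at €0.04/kWh → €25707.84
2 Sep – 8 Nov 1995: 68 days × 2634 kWh/day = 179,112 kWh at €0.09/kWh → €16120.08
9 Nov – 31 Dec 1995: 53 days × 2634 kWh/day = 139,602 kWh at €0.14/kWh → €19544.28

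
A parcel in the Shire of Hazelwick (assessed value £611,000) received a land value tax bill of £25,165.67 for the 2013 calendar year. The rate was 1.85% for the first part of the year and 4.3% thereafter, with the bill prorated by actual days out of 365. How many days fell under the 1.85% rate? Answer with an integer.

27 days

Let d = days at the first rate; then 365 − d days at the second rate.
£611,000 × [1.85%·d + 4.3%·(365−d)] / 365 = £25,165.67
Solving gives d = 27, so the new rate took effect on January 28, 2013.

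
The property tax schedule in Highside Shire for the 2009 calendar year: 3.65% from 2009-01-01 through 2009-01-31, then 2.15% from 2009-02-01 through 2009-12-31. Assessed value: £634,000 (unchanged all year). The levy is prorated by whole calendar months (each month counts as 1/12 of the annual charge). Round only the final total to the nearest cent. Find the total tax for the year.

2009-01-01 to 2009-01-31: 1 month at 3.65% → £634,000 × 3.65% × 1/12 = £1,928.4167
2009-02-01 to 2009-12-31: 11 months at 2.15% → £634,000 × 2.15% × 11/12 = £12,495.0833
Total = £14,423.5000

£14,423.50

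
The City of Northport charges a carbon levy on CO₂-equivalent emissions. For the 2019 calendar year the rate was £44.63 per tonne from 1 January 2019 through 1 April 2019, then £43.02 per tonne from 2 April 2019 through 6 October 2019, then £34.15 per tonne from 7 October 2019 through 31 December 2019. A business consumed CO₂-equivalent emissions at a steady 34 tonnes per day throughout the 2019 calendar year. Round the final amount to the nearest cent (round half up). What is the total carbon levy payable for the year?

1 January – 1 April 2019: 91 days × 34 tonnes/day = 3,094 tonnes at £44.63/tonne → £138085.22
2 April – 6 October 2019: 188 days × 34 tonnes/day = 6,392 tonnes at £43.02/tonne → £274983.84
7 October – 31 December 2019: 86 days × 34 tonnes/day = 2,924 tonnes at £34.15/tonne → £99854.60

£512923.66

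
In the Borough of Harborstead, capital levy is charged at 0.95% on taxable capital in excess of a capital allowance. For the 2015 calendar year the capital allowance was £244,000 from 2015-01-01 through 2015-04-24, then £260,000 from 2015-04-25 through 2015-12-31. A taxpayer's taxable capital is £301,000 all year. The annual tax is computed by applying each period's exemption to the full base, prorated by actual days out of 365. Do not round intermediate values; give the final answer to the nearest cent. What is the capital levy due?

£436.97

2015-01-01 to 2015-04-24: 114 days, exemption £244,000 → (£301,000 − £244,000) × 0.95% × 114/365 = £169.1260
2015-04-25 to 2015-12-31: 251 days, exemption £260,000 → (£301,000 − £260,000) × 0.95% × 251/365 = £267.8479
Total = £436.9740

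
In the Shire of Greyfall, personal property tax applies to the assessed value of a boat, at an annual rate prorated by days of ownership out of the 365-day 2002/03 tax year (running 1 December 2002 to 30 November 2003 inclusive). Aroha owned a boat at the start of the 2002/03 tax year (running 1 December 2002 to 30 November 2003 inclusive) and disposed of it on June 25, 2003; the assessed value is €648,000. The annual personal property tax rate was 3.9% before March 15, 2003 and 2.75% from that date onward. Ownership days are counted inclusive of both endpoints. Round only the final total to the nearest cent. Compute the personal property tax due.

€12,229.45

December 1, 2002 – March 14, 2003: 104 days at 3.9% → €648,000 × 3.9% × 104/365 = €7,200.7890
March 15 – June 25, 2003: 103 days at 2.75% → €648,000 × 2.75% × 103/365 = €5,028.6575
Total = €12,229.4466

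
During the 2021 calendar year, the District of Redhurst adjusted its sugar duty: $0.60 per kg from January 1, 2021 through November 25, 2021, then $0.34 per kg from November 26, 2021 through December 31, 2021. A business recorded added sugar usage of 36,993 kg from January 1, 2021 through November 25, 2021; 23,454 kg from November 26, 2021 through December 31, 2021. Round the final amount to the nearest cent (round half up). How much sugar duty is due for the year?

January 1 – November 25, 2021: 36,993 kg at $0.60/kg → $22195.80
November 26 – December 31, 2021: 23,454 kg at $0.34/kg → $7974.36

$30170.16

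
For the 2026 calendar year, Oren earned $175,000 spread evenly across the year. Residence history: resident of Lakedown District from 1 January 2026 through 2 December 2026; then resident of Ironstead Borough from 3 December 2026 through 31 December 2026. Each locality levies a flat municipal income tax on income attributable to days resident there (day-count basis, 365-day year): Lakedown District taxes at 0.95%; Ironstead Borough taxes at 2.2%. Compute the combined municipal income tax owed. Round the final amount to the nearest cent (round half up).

$1,836.30

Lakedown District, 1 January – 2 December 2026: 336 days → $175,000 × 0.95% × 336/365 = $1,530.4110
Ironstead Borough, 3 December – 31 December 2026: 29 days → $175,000 × 2.2% × 29/365 = $305.8904
Total = $1,836.3014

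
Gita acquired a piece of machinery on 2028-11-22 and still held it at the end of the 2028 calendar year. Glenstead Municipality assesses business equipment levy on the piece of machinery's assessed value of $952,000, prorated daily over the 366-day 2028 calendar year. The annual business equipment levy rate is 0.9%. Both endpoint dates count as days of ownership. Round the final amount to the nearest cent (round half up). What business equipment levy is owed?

$936.39

Days held (2028-11-22 to 2028-12-31): 40 out of 366
Tax = $952,000 × 0.9% × 40/366 = $936.3934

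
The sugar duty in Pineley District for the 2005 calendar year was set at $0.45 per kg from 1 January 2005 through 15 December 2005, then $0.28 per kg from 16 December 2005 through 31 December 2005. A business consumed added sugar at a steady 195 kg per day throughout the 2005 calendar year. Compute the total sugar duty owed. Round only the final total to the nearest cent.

1 January – 15 December 2005: 349 days × 195 kg/day = 68,055 kg at $0.45/kg → $30,624.75
16 December – 31 December 2005: 16 days × 195 kg/day = 3,120 kg at $0.28/kg → $873.60

$31,498.35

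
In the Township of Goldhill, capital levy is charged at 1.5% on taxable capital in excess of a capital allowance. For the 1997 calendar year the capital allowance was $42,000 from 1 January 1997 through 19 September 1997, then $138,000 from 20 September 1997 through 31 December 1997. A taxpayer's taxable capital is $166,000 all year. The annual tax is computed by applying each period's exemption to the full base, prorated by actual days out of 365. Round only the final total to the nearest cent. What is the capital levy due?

$1,453.64

1 January – 19 September 1997: 262 days, exemption $42,000 → ($166,000 − $42,000) × 1.5% × 262/365 = $1,335.1233
20 September – 31 December 1997: 103 days, exemption $138,000 → ($166,000 − $138,000) × 1.5% × 103/365 = $118.5205
Total = $1,453.6438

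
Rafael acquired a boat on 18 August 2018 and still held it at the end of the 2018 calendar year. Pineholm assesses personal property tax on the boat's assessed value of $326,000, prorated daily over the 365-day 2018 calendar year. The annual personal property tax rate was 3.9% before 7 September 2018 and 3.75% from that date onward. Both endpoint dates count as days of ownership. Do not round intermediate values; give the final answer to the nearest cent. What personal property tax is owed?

$4,581.86

18 August – 6 September 2018: 20 days at 3.9% → $326,000 × 3.9% × 20/365 = $696.6575
7 September – 31 December 2018: 116 days at 3.75% → $326,000 × 3.75% × 116/365 = $3,885.2055
Total = $4,581.8630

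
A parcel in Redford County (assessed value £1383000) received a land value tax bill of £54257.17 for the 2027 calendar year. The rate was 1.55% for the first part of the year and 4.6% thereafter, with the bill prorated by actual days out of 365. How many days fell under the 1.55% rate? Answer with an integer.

81 days

Let d = days at the first rate; then 365 − d days at the second rate.
£1383000 × [1.55%·d + 4.6%·(365−d)] / 365 = £54257.17
Solving gives d = 81, so the new rate took effect on 23 March 2027.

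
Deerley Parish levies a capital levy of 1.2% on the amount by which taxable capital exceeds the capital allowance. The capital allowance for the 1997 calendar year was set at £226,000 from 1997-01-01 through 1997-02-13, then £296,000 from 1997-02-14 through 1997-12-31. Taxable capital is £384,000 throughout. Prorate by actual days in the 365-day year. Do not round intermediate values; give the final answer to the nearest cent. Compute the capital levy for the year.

1997-01-01 to 1997-02-13: 44 days, exemption £226,000 → (£384,000 − £226,000) × 1.2% × 44/365 = £228.5589
1997-02-14 to 1997-12-31: 321 days, exemption £296,000 → (£384,000 − £296,000) × 1.2% × 321/365 = £928.7014
Total = £1,157.2603

£1,157.26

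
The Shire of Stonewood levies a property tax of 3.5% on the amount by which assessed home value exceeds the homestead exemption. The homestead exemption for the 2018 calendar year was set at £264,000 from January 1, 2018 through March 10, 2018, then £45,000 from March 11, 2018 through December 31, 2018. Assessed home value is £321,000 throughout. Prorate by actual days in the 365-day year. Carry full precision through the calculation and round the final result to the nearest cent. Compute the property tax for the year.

January 1 – March 10, 2018: 69 days, exemption £264,000 → (£321,000 − £264,000) × 3.5% × 69/365 = £377.1370
March 11 – December 31, 2018: 296 days, exemption £45,000 → (£321,000 − £45,000) × 3.5% × 296/365 = £7,833.8630
Total = £8,211.0000

£8,211.00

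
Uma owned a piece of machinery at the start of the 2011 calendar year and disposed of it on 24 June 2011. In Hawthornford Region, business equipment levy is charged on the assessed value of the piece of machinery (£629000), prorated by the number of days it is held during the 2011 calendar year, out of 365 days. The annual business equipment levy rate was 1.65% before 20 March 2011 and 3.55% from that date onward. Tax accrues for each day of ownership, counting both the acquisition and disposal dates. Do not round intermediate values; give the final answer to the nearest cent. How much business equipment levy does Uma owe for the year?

1 January – 19 March 2011: 78 days at 1.65% → £629000 × 1.65% × 78/365 = £2217.8712
20 March – 24 June 2011: 97 days at 3.55% → £629000 × 3.55% × 97/365 = £5934.1411
Total = £8152.0123

£8152.01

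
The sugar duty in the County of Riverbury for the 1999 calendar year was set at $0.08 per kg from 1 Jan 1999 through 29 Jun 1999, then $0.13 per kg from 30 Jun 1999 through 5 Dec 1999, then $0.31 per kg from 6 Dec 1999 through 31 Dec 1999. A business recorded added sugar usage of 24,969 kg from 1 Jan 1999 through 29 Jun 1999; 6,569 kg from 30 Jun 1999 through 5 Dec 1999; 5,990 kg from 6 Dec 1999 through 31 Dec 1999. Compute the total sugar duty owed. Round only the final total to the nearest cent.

1 Jan – 29 Jun 1999: 24,969 kg at $0.08/kg → $1,997.52
30 Jun – 5 Dec 1999: 6,569 kg at $0.13/kg → $853.97
6 Dec – 31 Dec 1999: 5,990 kg at $0.31/kg → $1,856.90

$4,708.39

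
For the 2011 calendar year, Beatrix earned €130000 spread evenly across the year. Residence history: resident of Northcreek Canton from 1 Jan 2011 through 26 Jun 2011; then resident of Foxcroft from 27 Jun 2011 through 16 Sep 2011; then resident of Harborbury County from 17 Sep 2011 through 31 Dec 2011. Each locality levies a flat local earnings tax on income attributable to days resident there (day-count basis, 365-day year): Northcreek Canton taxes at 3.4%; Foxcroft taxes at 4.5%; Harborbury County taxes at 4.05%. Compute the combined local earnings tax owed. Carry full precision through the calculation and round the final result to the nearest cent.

Northcreek Canton, 1 Jan – 26 Jun 2011: 177 days → €130000 × 3.4% × 177/365 = €2143.3973
Foxcroft, 27 Jun – 16 Sep 2011: 82 days → €130000 × 4.5% × 82/365 = €1314.2466
Harborbury County, 17 Sep – 31 Dec 2011: 106 days → €130000 × 4.05% × 106/365 = €1529.0137
Total = €4986.6575

€4986.66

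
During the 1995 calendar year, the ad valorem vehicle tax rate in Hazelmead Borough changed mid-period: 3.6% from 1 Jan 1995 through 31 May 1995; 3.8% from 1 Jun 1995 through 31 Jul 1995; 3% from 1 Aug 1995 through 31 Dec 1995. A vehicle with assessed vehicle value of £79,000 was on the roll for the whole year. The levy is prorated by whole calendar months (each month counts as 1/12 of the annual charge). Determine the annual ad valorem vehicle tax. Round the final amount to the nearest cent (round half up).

£2,672.83

1 Jan – 31 May 1995: 5 months at 3.6% → £79,000 × 3.6% × 5/12 = £1,185.0000
1 Jun – 31 Jul 1995: 2 months at 3.8% → £79,000 × 3.8% × 2/12 = £500.3333
1 Aug – 31 Dec 1995: 5 months at 3% → £79,000 × 3% × 5/12 = £987.5000
Total = £2,672.8333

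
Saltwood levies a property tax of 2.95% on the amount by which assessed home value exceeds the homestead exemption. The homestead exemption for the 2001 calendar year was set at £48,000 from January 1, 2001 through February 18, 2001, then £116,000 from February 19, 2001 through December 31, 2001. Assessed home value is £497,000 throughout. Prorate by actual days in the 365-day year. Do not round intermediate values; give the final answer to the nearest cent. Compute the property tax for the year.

January 1 – February 18, 2001: 49 days, exemption £48,000 → (£497,000 − £48,000) × 2.95% × 49/365 = £1,778.1630
February 19 – December 31, 2001: 316 days, exemption £116,000 → (£497,000 − £116,000) × 2.95% × 316/365 = £9,730.6356
Total = £11,508.7986

£11,508.80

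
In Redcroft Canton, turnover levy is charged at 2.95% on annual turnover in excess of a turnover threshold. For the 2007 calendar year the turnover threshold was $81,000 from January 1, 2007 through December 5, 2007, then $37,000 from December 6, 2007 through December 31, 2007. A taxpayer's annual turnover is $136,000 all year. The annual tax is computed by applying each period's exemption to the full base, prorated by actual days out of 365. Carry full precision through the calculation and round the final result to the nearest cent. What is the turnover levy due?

January 1 – December 5, 2007: 339 days, exemption $81,000 → ($136,000 − $81,000) × 2.95% × 339/365 = $1,506.9247
December 6 – December 31, 2007: 26 days, exemption $37,000 → ($136,000 − $37,000) × 2.95% × 26/365 = $208.0356
Total = $1,714.9603

$1,714.96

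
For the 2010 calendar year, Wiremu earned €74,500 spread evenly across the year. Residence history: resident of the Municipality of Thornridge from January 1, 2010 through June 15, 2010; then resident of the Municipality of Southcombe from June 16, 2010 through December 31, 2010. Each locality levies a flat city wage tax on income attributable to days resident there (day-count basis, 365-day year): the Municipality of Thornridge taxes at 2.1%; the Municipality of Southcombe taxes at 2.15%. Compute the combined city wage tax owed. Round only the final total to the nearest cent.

€1,584.81

The Municipality of Thornridge, January 1 – June 15, 2010: 166 days → €74,500 × 2.1% × 166/365 = €711.5260
The Municipality of Southcombe, June 16 – December 31, 2010: 199 days → €74,500 × 2.15% × 199/365 = €873.2829
Total = €1,584.8089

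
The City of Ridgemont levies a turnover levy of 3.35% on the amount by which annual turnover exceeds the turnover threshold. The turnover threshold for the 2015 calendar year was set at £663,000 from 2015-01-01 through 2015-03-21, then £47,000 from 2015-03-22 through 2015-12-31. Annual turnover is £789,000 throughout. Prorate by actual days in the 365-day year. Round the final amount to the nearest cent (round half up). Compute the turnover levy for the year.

£20,334.04

2015-01-01 to 2015-03-21: 80 days, exemption £663,000 → (£789,000 − £663,000) × 3.35% × 80/365 = £925.1507
2015-03-22 to 2015-12-31: 285 days, exemption £47,000 → (£789,000 − £47,000) × 3.35% × 285/365 = £19,408.8904
Total = £20,334.0411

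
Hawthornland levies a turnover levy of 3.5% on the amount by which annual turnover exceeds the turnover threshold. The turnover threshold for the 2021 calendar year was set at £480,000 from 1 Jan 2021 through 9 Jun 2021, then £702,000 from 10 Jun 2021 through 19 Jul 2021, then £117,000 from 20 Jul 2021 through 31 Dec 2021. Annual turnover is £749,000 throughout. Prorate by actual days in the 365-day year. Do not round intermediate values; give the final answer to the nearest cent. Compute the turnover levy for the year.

1 Jan – 9 Jun 2021: 160 days, exemption £480,000 → (£749,000 − £480,000) × 3.5% × 160/365 = £4,127.1233
10 Jun – 19 Jul 2021: 40 days, exemption £702,000 → (£749,000 − £702,000) × 3.5% × 40/365 = £180.2740
20 Jul – 31 Dec 2021: 165 days, exemption £117,000 → (£749,000 − £117,000) × 3.5% × 165/365 = £9,999.4521
Total = £14,306.8493

£14,306.85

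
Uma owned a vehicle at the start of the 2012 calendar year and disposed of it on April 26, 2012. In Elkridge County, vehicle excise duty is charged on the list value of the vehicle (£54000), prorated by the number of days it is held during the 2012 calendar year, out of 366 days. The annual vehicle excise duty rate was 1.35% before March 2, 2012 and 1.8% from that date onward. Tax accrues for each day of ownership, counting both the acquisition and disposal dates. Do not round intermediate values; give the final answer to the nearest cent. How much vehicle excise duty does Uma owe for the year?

January 1 – March 1, 2012: 61 days at 1.35% → £54000 × 1.35% × 61/366 = £121.5000
March 2 – April 26, 2012: 56 days at 1.8% → £54000 × 1.8% × 56/366 = £148.7213
Total = £270.2213

£270.22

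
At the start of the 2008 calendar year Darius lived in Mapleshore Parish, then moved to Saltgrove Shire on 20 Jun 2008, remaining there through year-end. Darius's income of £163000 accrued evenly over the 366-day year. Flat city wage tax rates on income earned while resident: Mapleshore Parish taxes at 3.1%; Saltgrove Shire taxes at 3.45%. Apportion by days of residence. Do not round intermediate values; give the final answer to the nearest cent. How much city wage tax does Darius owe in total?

Mapleshore Parish, 1 Jan – 19 Jun 2008: 171 days → £163000 × 3.1% × 171/366 = £2360.8279
Saltgrove Shire, 20 Jun – 31 Dec 2008: 195 days → £163000 × 3.45% × 195/366 = £2996.1270
Total = £5356.9549

£5356.95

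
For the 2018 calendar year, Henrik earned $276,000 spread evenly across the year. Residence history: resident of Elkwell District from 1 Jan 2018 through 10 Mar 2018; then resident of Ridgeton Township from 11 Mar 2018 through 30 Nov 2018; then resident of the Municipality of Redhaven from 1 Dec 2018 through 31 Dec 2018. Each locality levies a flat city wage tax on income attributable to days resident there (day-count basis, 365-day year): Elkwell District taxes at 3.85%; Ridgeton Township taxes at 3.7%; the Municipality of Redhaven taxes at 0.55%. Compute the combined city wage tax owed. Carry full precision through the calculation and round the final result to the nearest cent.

Elkwell District, 1 Jan – 10 Mar 2018: 69 days → $276,000 × 3.85% × 69/365 = $2,008.7507
Ridgeton Township, 11 Mar – 30 Nov 2018: 265 days → $276,000 × 3.7% × 265/365 = $7,414.1918
The Municipality of Redhaven, 1 Dec – 31 Dec 2018: 31 days → $276,000 × 0.55% × 31/365 = $128.9260
Total = $9,551.8685

$9,551.87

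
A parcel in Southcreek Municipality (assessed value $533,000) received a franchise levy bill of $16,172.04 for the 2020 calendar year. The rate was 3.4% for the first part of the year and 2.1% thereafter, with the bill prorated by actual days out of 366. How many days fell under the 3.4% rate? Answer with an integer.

263 days

Let d = days at the first rate; then 366 − d days at the second rate.
$533,000 × [3.4%·d + 2.1%·(366−d)] / 366 = $16,172.04
Solving gives d = 263, so the new rate took effect on 20 Sep 2020.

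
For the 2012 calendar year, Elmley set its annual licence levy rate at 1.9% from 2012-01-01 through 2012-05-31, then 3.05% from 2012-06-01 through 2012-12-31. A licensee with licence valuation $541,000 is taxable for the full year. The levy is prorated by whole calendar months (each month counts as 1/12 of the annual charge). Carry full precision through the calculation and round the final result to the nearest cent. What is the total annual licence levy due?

2012-01-01 to 2012-05-31: 5 months at 1.9% → $541,000 × 1.9% × 5/12 = $4,282.9167
2012-06-01 to 2012-12-31: 7 months at 3.05% → $541,000 × 3.05% × 7/12 = $9,625.2917
Total = $13,908.2083

$13,908.21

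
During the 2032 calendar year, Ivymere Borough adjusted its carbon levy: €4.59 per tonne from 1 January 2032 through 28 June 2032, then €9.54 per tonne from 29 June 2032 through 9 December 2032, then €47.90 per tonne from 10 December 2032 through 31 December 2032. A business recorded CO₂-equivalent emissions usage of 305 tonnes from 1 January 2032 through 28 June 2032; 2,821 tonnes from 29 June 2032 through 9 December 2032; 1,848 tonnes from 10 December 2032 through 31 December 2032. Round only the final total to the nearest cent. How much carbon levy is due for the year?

€116831.49

1 January – 28 June 2032: 305 tonnes at €4.59/tonne → €1399.95
29 June – 9 December 2032: 2,821 tonnes at €9.54/tonne → €26912.34
10 December – 31 December 2032: 1,848 tonnes at €47.90/tonne → €88519.20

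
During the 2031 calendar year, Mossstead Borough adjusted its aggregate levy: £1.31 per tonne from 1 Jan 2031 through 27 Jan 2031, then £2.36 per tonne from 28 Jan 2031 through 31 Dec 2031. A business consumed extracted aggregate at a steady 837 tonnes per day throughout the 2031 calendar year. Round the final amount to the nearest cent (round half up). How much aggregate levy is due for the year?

1 Jan – 27 Jan 2031: 27 days × 837 tonnes/day = 22,599 tonnes at £1.31/tonne → £29604.69
28 Jan – 31 Dec 2031: 338 days × 837 tonnes/day = 282,906 tonnes at £2.36/tonne → £667658.16

£697262.85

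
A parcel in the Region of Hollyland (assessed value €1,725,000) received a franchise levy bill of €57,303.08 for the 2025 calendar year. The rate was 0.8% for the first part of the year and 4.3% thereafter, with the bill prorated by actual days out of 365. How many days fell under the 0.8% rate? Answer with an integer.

102 days

Let d = days at the first rate; then 365 − d days at the second rate.
€1,725,000 × [0.8%·d + 4.3%·(365−d)] / 365 = €57,303.08
Solving gives d = 102, so the new rate took effect on 13 Apr 2025.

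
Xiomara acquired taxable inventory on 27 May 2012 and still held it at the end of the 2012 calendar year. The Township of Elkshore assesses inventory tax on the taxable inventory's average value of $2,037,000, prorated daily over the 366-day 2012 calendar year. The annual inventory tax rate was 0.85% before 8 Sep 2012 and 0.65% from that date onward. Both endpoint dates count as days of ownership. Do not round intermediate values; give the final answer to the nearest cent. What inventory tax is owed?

27 May – 7 Sep 2012: 104 days at 0.85% → $2,037,000 × 0.85% × 104/366 = $4,919.9672
8 Sep – 31 Dec 2012: 115 days at 0.65% → $2,037,000 × 0.65% × 115/366 = $4,160.2664
Total = $9,080.2336

$9,080.23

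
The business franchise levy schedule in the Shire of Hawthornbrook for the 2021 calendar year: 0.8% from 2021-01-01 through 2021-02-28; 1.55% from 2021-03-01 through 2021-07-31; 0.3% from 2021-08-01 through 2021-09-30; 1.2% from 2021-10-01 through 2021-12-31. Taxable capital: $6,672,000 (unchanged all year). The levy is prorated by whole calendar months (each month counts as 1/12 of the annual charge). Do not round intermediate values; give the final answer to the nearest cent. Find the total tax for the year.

$75,338.00

2021-01-01 to 2021-02-28: 2 months at 0.8% → $6,672,000 × 0.8% × 2/12 = $8,896.0000
2021-03-01 to 2021-07-31: 5 months at 1.55% → $6,672,000 × 1.55% × 5/12 = $43,090.0000
2021-08-01 to 2021-09-30: 2 months at 0.3% → $6,672,000 × 0.3% × 2/12 = $3,336.0000
2021-10-01 to 2021-12-31: 3 months at 1.2% → $6,672,000 × 1.2% × 3/12 = $20,016.0000
Total = $75,338.0000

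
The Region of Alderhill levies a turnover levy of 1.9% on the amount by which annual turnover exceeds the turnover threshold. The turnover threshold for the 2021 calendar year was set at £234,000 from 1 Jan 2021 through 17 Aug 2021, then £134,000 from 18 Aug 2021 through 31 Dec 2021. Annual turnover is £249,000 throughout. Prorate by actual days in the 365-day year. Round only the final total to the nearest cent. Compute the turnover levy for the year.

1 Jan – 17 Aug 2021: 229 days, exemption £234,000 → (£249,000 − £234,000) × 1.9% × 229/365 = £178.8082
18 Aug – 31 Dec 2021: 136 days, exemption £134,000 → (£249,000 − £134,000) × 1.9% × 136/365 = £814.1370
Total = £992.9452

£992.95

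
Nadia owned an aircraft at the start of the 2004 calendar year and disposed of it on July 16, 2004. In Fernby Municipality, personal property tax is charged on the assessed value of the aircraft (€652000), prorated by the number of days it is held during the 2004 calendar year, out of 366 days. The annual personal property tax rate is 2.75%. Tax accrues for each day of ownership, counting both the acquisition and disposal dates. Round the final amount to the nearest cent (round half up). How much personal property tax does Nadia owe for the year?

€9699.84

Days held (January 1 – July 16, 2004): 198 out of 366
Tax = €652000 × 2.75% × 198/366 = €9699.8361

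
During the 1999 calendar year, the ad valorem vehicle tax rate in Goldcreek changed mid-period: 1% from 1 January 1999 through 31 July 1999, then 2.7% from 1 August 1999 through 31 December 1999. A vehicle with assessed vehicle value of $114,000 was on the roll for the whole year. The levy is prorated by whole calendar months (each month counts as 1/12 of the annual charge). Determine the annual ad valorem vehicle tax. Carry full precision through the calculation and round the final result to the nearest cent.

1 January – 31 July 1999: 7 months at 1% → $114,000 × 1% × 7/12 = $665.0000
1 August – 31 December 1999: 5 months at 2.7% → $114,000 × 2.7% × 5/12 = $1,282.5000
Total = $1,947.5000

$1,947.50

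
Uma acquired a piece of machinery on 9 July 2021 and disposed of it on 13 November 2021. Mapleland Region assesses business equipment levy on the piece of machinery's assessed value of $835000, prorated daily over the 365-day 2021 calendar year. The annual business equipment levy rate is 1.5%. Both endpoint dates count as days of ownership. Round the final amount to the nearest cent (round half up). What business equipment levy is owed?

$4392.33

Days held (9 July – 13 November 2021): 128 out of 365
Tax = $835000 × 1.5% × 128/365 = $4392.3288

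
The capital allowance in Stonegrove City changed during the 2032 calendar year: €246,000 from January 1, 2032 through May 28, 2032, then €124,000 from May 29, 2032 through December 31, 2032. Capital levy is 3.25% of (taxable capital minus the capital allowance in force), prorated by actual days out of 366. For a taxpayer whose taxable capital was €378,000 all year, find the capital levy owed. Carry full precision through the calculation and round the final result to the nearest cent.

January 1 – May 28, 2032: 149 days, exemption €246,000 → (€378,000 − €246,000) × 3.25% × 149/366 = €1,746.4754
May 29 – December 31, 2032: 217 days, exemption €124,000 → (€378,000 − €124,000) × 3.25% × 217/366 = €4,894.3579
Total = €6,640.8333

€6,640.83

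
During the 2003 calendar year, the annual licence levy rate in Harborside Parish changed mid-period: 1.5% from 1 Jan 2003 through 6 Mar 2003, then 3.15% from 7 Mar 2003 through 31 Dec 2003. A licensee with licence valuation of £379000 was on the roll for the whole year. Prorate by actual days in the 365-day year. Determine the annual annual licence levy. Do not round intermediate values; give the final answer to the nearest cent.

£10824.86

1 Jan – 6 Mar 2003: 65 days at 1.5% → £379000 × 1.5% × 65/365 = £1012.3973
7 Mar – 31 Dec 2003: 300 days at 3.15% → £379000 × 3.15% × 300/365 = £9812.4658
Total = £10824.8630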